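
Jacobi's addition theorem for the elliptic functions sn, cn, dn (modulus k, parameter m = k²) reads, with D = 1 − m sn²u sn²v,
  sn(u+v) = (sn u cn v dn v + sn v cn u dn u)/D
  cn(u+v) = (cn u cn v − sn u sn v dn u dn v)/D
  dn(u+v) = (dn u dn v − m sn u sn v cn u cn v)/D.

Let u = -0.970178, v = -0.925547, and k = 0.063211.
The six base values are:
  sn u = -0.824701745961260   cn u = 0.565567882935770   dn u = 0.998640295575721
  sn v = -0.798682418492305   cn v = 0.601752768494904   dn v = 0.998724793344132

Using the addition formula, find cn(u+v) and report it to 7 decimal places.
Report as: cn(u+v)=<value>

cn(u+v)=-0.3171581

m = k² = 0.003995630521
D = 1 − m·sn²u·sn²v = 0.9982664858196924
cn(u+v) = (cn u·cn v − sn u·sn v·dn u·dn v)/D = -0.3166083382604873/0.9982664858196924 = -0.3171581363873146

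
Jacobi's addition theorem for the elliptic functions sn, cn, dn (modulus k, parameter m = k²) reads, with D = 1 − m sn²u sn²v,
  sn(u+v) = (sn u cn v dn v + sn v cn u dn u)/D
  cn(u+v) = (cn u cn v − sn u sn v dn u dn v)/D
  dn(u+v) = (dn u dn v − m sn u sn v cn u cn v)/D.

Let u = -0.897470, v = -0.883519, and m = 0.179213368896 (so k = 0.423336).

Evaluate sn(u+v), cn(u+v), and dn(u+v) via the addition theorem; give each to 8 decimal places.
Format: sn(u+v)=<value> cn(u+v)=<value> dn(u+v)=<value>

sn(u+v)=-0.99288326 cn(u+v)=-0.11909169 dn(u+v)=0.90737445

sn u = -0.7701994158975359, cn u = 0.6378031512552243, dn u = 0.9453514425560643
sn v = -0.7617153877405095, cn v = 0.6479117749194911, dn v = 0.9465825646758076
m = k² = 0.179213368896
D = 1 − m·sn²u·sn²v = 0.9383174624436277
sn(u+v) = (sn u·cn v·dn v + sn v·cn u·dn u)/D = -0.931639702098001/0.9383174624436277 = -0.9928832611425178
cn(u+v) = (cn u·cn v − sn u·sn v·dn u·dn v)/D = -0.1117458088762013/0.9383174624436277 = -0.1190916862883332
dn(u+v) = (dn u·dn v − m·sn u·sn v·cn u·cn v)/D = 0.8514052869066274/0.9383174624436277 = 0.9073744452003931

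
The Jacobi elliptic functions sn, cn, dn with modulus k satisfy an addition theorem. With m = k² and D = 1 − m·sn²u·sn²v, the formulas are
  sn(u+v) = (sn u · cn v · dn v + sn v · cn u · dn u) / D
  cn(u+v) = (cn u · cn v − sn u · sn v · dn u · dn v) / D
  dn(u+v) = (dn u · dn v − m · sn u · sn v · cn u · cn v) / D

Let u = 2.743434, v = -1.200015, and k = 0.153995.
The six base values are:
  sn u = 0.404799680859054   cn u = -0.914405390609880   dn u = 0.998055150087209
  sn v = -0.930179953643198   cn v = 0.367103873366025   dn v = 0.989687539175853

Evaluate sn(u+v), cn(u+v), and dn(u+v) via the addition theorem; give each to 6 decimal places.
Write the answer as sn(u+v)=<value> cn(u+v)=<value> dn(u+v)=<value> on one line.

sn(u+v)=0.999338 cn(u+v)=0.036369 dn(u+v)=0.988088

m = k² = 0.023714460025
D = 1 − m·sn²u·sn²v = 0.996637769258313
sn(u+v) = (sn u·cn v·dn v + sn v·cn u·dn u)/D = 0.9959784119564984/0.996637769258313 = 0.9993384183078821
cn(u+v) = (cn u·cn v − sn u·sn v·dn u·dn v)/D = 0.03624701406733876/0.996637769258313 = 0.03636929603251279
dn(u+v) = (dn u·dn v − m·sn u·sn v·cn u·cn v)/D = 0.9847653218543862/0.996637769258313 = 0.9880875000224383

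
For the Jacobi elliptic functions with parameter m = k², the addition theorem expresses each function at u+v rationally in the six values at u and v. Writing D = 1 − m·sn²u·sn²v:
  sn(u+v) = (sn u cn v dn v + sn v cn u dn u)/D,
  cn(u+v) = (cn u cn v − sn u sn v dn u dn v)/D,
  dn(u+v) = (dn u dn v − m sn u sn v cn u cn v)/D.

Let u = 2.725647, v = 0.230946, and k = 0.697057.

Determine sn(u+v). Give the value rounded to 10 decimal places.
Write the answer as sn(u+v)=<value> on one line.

sn u = 0.7833405296258998, cn u = -0.6215928045315638, dn u = 0.8377636679828743
sn v = 0.227938867777613, cn v = 0.9736754451850267, dn v = 0.9872968738854105
m = k² = 0.485888461249
D = 1 − m·sn²u·sn²v = 0.9845091747883903
sn(u+v) = (sn u·cn v·dn v + sn v·cn u·dn u)/D = 0.6343318382819792/0.9845091747883903 = 0.6443127748589261

sn(u+v)=0.6443127749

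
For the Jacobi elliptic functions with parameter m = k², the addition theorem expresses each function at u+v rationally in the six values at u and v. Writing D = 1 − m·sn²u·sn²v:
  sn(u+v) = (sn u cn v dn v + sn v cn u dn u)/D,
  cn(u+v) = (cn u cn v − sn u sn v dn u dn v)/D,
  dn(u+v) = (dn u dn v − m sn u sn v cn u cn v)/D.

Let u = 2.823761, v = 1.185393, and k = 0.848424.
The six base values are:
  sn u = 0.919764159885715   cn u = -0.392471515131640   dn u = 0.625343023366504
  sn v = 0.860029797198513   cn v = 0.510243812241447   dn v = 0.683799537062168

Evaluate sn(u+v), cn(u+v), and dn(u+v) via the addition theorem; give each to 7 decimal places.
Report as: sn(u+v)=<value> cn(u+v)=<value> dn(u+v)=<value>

sn(u+v)=0.1998451 cn(u+v)=-0.9798275 dn(u+v)=0.9855210

m = k² = 0.719823283776
D = 1 − m·sn²u·sn²v = 0.5495922523795022
sn(u+v) = (sn u·cn v·dn v + sn v·cn u·dn u)/D = 0.1098333066946581/0.5495922523795022 = 0.1998450782723488
cn(u+v) = (cn u·cn v − sn u·sn v·dn u·dn v)/D = -0.5385056068566897/0.5495922523795022 = -0.9798275076207642
dn(u+v) = (dn u·dn v − m·sn u·sn v·cn u·cn v)/D = 0.5416347107408618/0.5495922523795022 = 0.9855210083399327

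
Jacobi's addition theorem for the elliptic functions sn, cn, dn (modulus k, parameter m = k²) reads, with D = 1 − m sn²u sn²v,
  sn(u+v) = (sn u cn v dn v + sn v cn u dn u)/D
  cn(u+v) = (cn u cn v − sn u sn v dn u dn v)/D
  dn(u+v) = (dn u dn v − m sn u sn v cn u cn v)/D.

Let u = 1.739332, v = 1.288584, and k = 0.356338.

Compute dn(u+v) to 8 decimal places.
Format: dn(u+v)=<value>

sn u = 0.9942532746075738, cn u = -0.1070533788916372, dn u = 0.9351355183215322
sn v = 0.9508997054292782, cn v = 0.30949919259105, dn v = 0.9408433997540283
m = k² = 0.126976770244
D = 1 − m·sn²u·sn²v = 0.8865021167327754
dn(u+v) = (dn u·dn v − m·sn u·sn v·cn u·cn v)/D = 0.883793632772156/0.8865021167327754 = 0.9969447518404112

dn(u+v)=0.99694475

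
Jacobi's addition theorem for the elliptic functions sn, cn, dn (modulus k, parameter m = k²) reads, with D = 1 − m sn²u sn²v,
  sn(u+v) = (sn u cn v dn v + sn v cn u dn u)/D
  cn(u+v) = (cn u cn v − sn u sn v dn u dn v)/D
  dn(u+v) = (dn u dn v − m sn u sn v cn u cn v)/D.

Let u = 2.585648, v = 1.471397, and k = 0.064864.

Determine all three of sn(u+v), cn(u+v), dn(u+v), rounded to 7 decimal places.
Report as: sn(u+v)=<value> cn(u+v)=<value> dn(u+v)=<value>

sn(u+v)=-0.7905397 cn(u+v)=-0.6124108 dn(u+v)=0.9986844

sn u = 0.5304588287381775, cn u = -0.8477107000703252, dn u = 0.9994078804252279
sn v = 0.9949196143435922, cn v = 0.1006725433988716, dn v = 0.9979154787433389
m = k² = 0.004207338496
D = 1 − m·sn²u·sn²v = 0.9988281101202613
sn(u+v) = (sn u·cn v·dn v + sn v·cn u·dn u)/D = -0.7896132862490642/0.9988281101202613 = -0.7905397117367801
cn(u+v) = (cn u·cn v − sn u·sn v·dn u·dn v)/D = -0.6116931025811606/0.9988281101202613 = -0.6124107805771618
dn(u+v) = (dn u·dn v − m·sn u·sn v·cn u·cn v)/D = 0.9975140919797531/0.9988281101202613 = 0.9986844401682387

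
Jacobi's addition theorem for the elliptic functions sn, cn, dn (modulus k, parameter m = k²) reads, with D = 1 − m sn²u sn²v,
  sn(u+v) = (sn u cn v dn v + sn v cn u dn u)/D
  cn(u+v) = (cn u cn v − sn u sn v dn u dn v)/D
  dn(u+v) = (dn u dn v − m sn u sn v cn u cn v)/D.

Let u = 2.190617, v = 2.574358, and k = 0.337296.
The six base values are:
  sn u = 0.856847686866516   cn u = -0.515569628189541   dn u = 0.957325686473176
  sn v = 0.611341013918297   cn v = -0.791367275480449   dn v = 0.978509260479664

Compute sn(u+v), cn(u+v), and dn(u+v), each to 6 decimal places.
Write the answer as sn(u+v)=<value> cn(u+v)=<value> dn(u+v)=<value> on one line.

sn(u+v)=-0.996351 cn(u+v)=-0.085355 dn(u+v)=0.941839

m = k² = 0.113768591616
D = 1 − m·sn²u·sn²v = 0.9687826017429819
sn(u+v) = (sn u·cn v·dn v + sn v·cn u·dn u)/D = -0.9652471436396723/0.9687826017429819 = -0.9963506176752671
cn(u+v) = (cn u·cn v − sn u·sn v·dn u·dn v)/D = -0.0826902723139477/0.9687826017429819 = -0.08535482797190596
dn(u+v) = (dn u·dn v − m·sn u·sn v·cn u·cn v)/D = 0.9124370113046436/0.9687826017429819 = 0.9418387671940389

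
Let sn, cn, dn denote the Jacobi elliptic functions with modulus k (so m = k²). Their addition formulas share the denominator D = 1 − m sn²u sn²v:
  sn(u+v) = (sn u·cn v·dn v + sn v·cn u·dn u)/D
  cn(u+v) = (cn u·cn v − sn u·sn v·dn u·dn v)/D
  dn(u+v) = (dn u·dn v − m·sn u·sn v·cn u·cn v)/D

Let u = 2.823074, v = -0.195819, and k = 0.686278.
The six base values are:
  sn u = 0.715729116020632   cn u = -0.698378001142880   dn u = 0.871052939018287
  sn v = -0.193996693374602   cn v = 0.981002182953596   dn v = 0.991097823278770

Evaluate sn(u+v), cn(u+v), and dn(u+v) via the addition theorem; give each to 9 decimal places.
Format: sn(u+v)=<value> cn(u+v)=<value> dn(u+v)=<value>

m = k² = 0.470977493284
D = 1 − m·sn²u·sn²v = 0.9909199931002921
sn(u+v) = (sn u·cn v·dn v + sn v·cn u·dn u)/D = 0.8138942089552949/0.9909199931002921 = 0.8213520916142418
cn(u+v) = (cn u·cn v − sn u·sn v·dn u·dn v)/D = -0.5652421156946089/0.9909199931002921 = -0.5704215472796502
dn(u+v) = (dn u·dn v − m·sn u·sn v·cn u·cn v)/D = 0.8184960230460025/0.9909199931002921 = 0.8259960730887802

sn(u+v)=0.821352092 cn(u+v)=-0.570421547 dn(u+v)=0.825996073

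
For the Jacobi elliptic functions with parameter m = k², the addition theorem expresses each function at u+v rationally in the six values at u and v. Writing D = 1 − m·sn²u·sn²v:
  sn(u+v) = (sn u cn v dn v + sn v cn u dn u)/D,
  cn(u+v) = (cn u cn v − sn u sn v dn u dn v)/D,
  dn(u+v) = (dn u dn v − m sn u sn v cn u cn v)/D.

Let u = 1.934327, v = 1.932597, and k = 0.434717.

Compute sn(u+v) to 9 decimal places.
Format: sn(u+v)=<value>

sn(u+v)=-0.525716098

sn u = 0.96817298085272, cn u = -0.2502819992463676, dn u = 0.9071157424878647
sn v = 0.9685645416035334, cn v = -0.2487623941602452, dn v = 0.9070367457098333
m = k² = 0.188978870089
D = 1 − m·sn²u·sn²v = 0.8338209405623355
sn(u+v) = (sn u·cn v·dn v + sn v·cn u·dn u)/D = -0.4383530914369485/0.8338209405623355 = -0.5257160981604991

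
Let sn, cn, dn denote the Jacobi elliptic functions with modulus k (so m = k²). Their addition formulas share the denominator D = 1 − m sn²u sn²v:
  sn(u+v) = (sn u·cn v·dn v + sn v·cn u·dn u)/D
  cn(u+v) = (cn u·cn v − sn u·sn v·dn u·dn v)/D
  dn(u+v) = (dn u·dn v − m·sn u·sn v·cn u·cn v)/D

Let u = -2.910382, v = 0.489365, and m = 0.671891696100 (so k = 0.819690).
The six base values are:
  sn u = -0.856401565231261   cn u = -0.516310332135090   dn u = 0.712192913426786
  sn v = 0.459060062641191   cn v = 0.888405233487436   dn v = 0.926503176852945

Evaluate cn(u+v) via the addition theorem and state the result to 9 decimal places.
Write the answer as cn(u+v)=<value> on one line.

cn(u+v)=-0.222372617

m = k² = 0.6718916961
D = 1 − m·sn²u·sn²v = 0.896153180106014
cn(u+v) = (cn u·cn v − sn u·sn v·dn u·dn v)/D = -0.1992799274454933/0.896153180106014 = -0.2223726165005838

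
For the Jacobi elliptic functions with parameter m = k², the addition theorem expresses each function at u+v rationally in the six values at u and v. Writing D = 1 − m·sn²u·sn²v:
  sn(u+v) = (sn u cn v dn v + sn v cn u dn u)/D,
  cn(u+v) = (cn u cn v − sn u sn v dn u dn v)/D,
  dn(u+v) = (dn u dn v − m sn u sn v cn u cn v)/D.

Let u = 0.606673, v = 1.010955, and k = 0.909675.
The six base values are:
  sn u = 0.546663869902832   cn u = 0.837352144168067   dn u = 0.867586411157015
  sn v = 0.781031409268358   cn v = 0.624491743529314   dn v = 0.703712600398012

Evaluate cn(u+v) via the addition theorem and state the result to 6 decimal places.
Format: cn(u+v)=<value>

cn(u+v)=0.308834

m = k² = 0.827508605625
D = 1 − m·sn²u·sn²v = 0.8491482819672039
cn(u+v) = (cn u·cn v − sn u·sn v·dn u·dn v)/D = 0.2622459666881884/0.8491482819672039 = 0.3088341250372063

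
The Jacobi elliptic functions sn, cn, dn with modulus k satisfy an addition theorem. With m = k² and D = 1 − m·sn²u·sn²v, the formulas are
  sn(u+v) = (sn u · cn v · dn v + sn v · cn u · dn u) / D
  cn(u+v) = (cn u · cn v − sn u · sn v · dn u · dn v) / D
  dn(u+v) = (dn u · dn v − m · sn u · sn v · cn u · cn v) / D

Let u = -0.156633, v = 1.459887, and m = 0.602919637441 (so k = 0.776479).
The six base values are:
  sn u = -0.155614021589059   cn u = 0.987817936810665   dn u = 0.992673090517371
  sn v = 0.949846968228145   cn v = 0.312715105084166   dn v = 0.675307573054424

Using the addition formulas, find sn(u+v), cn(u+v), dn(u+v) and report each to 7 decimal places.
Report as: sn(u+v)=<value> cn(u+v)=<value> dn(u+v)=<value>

sn(u+v)=0.9105327 cn(u+v)=0.4134371 dn(u+v)=0.7072040

m = k² = 0.602919637441
D = 1 − m·sn²u·sn²v = 0.9868276226339636
sn(u+v) = (sn u·cn v·dn v + sn v·cn u·dn u)/D = 0.8985388154690879/0.9868276226339636 = 0.9105326957415095
cn(u+v) = (cn u·cn v − sn u·sn v·dn u·dn v)/D = 0.4079911198651373/0.9868276226339636 = 0.4134370689545142
dn(u+v) = (dn u·dn v − m·sn u·sn v·cn u·cn v)/D = 0.6978884735558756/0.9868276226339636 = 0.7072040319393634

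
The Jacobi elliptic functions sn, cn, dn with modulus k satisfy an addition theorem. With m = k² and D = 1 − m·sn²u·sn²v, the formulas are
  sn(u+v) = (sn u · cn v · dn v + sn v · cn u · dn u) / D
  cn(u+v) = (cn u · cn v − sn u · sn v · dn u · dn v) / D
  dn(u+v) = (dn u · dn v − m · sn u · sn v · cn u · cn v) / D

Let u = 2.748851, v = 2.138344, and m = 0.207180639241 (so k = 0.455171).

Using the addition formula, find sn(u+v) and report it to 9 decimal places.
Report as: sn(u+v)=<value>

sn(u+v)=-0.995827668

sn u = 0.5408630795995054, cn u = -0.8411106521297534, dn u = 0.9692228086530716
sn v = 0.9105424875517653, cn v = -0.413415503293047, dn v = 0.9100709294128975
m = k² = 0.207180639241
D = 1 − m·sn²u·sn²v = 0.9497513644848182
sn(u+v) = (sn u·cn v·dn v + sn v·cn u·dn u)/D = -0.9457886864995567/0.9497513644848182 = -0.9958276680261355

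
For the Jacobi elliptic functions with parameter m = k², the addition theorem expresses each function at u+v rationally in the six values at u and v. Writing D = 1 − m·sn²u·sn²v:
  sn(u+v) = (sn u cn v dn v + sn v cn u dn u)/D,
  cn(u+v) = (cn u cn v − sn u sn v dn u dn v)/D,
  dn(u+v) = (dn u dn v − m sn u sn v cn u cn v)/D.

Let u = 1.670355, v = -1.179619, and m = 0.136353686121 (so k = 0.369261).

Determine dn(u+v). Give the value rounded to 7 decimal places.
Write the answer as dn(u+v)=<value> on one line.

sn u = 0.9992573569819324, cn u = -0.03853225295103986, dn u = 0.9294346469243386
sn v = -0.913347721345287, cn v = 0.4071804758499258, dn v = 0.9414102195271114
m = k² = 0.136353686121
D = 1 − m·sn²u·sn²v = 0.886422085228174
dn(u+v) = (dn u·dn v − m·sn u·sn v·cn u·cn v)/D = 0.8730267718832623/0.886422085228174 = 0.9848883352884155

dn(u+v)=0.9848883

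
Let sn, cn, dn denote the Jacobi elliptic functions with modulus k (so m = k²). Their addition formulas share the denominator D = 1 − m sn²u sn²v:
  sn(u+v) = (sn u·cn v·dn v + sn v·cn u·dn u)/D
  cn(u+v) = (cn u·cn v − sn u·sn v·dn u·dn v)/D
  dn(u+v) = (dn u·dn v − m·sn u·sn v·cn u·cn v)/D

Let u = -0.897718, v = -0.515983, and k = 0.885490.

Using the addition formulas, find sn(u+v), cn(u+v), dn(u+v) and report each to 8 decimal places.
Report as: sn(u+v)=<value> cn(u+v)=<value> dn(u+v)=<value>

sn u = -0.7300159231805203, cn u = 0.6834301368120173, dn u = 0.7629802466127132
sn v = -0.4786371332319869, cn v = 0.8780128100953113, dn v = 0.90574250838868
m = k² = 0.7840925401
D = 1 − m·sn²u·sn²v = 0.904270725954027
sn(u+v) = (sn u·cn v·dn v + sn v·cn u·dn u)/D = -0.8301300512197765/0.904270725954027 = -0.918010533122113
cn(u+v) = (cn u·cn v − sn u·sn v·dn u·dn v)/D = 0.3585939819339893/0.904270725954027 = 0.3965559999254251
dn(u+v) = (dn u·dn v − m·sn u·sn v·cn u·cn v)/D = 0.5266639420384098/0.904270725954027 = 0.5824184361190802

sn(u+v)=-0.91801053 cn(u+v)=0.39655600 dn(u+v)=0.58241844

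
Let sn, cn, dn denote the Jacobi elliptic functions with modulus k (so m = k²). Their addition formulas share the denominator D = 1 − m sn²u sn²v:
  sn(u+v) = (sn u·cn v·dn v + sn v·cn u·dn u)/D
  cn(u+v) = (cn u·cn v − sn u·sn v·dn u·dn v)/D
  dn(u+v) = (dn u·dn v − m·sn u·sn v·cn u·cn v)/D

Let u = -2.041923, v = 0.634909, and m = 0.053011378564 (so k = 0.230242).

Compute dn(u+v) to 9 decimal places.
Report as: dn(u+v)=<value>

sn u = -0.9054590498010534, cn u = -0.424433633367307, dn u = 0.9780277595237612
sn v = 0.5914248412269469, cn v = 0.8063601287140137, dn v = 0.9906853702353592
m = k² = 0.053011378564
D = 1 − m·sn²u·sn²v = 0.9847978207293668
dn(u+v) = (dn u·dn v − m·sn u·sn v·cn u·cn v)/D = 0.959202043502338/0.9847978207293668 = 0.9740091045204874

dn(u+v)=0.974009105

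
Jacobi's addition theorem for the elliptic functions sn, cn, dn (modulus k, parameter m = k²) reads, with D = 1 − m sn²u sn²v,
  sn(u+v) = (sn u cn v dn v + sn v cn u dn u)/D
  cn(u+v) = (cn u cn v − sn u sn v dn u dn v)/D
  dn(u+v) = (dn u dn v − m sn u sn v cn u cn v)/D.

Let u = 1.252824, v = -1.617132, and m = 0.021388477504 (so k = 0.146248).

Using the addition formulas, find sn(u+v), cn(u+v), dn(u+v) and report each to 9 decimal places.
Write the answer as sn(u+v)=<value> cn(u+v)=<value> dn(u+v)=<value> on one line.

sn(u+v)=-0.356145984 cn(u+v)=0.934430328 dn(u+v)=0.998642622

sn u = 0.9482607619508917, cn u = 0.317492562659843, dn u = 0.9903370707471132
sn v = -0.9992996818568919, cn v = -0.03741852269551327, dn v = 0.9892630941684909
m = k² = 0.021388477504
D = 1 − m·sn²u·sn²v = 0.9807944419816779
sn(u+v) = (sn u·cn v·dn v + sn v·cn u·dn u)/D = -0.3493060015986875/0.9807944419816779 = -0.3561459839565576
cn(u+v) = (cn u·cn v − sn u·sn v·dn u·dn v)/D = 0.9164840722398227/0.9807944419816779 = 0.9344303281206231
dn(u+v) = (dn u·dn v − m·sn u·sn v·cn u·cn v)/D = 0.9794631331116724/0.9807944419816779 = 0.998642621926654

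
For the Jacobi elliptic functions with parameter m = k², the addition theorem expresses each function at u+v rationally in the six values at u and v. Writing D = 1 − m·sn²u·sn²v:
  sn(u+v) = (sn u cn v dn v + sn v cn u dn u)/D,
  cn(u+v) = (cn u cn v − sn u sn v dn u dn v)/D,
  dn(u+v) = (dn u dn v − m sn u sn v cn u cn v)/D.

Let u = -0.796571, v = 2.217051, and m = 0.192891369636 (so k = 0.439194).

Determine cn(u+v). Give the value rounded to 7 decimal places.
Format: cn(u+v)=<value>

sn u = -0.7049184352485276, cn u = 0.7092883755192718, dn u = 0.9508682082423619
sn v = 0.8733051331089339, cn v = -0.4871736286844632, dn v = 0.9235199565362363
m = k² = 0.192891369636
D = 1 − m·sn²u·sn²v = 0.9268991276581086
cn(u+v) = (cn u·cn v − sn u·sn v·dn u·dn v)/D = 0.195047746972484/0.9268991276581086 = 0.2104303922103035

cn(u+v)=0.2104304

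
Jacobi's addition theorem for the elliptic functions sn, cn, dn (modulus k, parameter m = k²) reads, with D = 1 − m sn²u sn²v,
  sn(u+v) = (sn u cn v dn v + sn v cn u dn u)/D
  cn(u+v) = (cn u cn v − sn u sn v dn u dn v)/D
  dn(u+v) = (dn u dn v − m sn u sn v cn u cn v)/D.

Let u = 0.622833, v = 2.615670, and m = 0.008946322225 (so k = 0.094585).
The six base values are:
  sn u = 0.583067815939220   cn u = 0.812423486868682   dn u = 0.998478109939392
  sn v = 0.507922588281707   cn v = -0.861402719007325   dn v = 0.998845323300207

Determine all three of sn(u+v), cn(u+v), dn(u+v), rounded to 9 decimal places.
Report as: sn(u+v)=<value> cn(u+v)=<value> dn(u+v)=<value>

m = k² = 0.008946322225
D = 1 − m·sn²u·sn²v = 0.9992153468354112
sn(u+v) = (sn u·cn v·dn v + sn v·cn u·dn u)/D = -0.08965602350605705/0.9992153468354112 = -0.08972642763144531
cn(u+v) = (cn u·cn v − sn u·sn v·dn u·dn v)/D = -0.9951849611004441/0.9992153468354112 = -0.9959664493267326
dn(u+v) = (dn u·dn v − m·sn u·sn v·cn u·cn v)/D = 0.9991793617770939/0.9992153468354112 = 0.9999639866837201

sn(u+v)=-0.089726428 cn(u+v)=-0.995966449 dn(u+v)=0.999963987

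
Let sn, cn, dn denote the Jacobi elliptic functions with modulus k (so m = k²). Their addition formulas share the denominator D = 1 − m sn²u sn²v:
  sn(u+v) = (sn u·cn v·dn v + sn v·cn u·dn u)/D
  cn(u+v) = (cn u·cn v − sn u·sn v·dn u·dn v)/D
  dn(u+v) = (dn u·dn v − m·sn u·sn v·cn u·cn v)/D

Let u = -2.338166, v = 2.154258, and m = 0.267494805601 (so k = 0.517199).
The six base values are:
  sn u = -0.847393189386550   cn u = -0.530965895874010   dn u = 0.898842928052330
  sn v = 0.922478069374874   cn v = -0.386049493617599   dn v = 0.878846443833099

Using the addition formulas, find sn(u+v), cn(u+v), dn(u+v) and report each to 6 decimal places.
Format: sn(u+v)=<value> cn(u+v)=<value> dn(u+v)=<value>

sn(u+v)=-0.182602 cn(u+v)=0.983187 dn(u+v)=0.995530

m = k² = 0.267494805601
D = 1 − m·sn²u·sn²v = 0.8365453079193443
sn(u+v) = (sn u·cn v·dn v + sn v·cn u·dn u)/D = -0.1527551593108635/0.8365453079193443 = -0.1826023741508947
cn(u+v) = (cn u·cn v − sn u·sn v·dn u·dn v)/D = 0.8224803423217988/0.8365453079193443 = 0.9831868453933142
dn(u+v) = (dn u·dn v − m·sn u·sn v·cn u·cn v)/D = 0.8328062747767298/0.8365453079193443 = 0.9955303877659487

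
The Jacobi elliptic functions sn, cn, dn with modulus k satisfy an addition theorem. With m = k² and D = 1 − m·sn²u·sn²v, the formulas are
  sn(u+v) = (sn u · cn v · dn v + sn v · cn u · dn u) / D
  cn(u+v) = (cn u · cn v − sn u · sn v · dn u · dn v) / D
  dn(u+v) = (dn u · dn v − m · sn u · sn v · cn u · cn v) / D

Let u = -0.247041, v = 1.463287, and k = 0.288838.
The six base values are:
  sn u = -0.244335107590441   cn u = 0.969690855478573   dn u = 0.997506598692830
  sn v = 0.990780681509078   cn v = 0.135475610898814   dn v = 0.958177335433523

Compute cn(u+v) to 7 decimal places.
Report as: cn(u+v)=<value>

m = k² = 0.083427390244
D = 1 − m·sn²u·sn²v = 0.9951108263158948
cn(u+v) = (cn u·cn v − sn u·sn v·dn u·dn v)/D = 0.3627490657612397/0.9951108263158948 = 0.3645313227112718

cn(u+v)=0.3645313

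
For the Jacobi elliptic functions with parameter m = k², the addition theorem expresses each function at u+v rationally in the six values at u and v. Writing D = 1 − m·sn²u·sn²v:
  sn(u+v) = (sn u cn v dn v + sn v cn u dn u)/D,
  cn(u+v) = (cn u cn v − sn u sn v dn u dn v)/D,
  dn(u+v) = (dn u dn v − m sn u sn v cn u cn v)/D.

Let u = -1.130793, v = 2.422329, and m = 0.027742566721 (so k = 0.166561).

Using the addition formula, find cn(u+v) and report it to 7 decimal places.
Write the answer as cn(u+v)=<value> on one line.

sn u = -0.9025363992497421, cn u = 0.430613571580495, dn u = 0.9886362745081722
sn v = 0.6740754865070235, cn v = -0.7386624658735, dn v = 0.9936772084710301
m = k² = 0.027742566721
D = 1 − m·sn²u·sn²v = 0.9897318274318798
cn(u+v) = (cn u·cn v − sn u·sn v·dn u·dn v)/D = 0.2795832101302809/0.9897318274318798 = 0.2824838025626935

cn(u+v)=0.2824838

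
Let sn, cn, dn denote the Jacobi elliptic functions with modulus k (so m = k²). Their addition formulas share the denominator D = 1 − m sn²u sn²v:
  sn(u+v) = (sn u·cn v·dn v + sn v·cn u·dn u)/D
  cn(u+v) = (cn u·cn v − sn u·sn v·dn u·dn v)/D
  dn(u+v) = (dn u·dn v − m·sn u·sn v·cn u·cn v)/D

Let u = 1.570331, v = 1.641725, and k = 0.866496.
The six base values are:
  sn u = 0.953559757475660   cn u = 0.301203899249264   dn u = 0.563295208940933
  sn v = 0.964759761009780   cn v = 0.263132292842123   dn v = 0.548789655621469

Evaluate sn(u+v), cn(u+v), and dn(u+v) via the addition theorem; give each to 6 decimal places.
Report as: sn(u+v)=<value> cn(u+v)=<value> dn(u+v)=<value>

m = k² = 0.750815318016
D = 1 − m·sn²u·sn²v = 0.3645705837172907
sn(u+v) = (sn u·cn v·dn v + sn v·cn u·dn u)/D = 0.3013857284035964/0.3645705837172907 = 0.8266869074585252
cn(u+v) = (cn u·cn v − sn u·sn v·dn u·dn v)/D = -0.2051300885452929/0.3645705837172907 = -0.5626622050899277
dn(u+v) = (dn u·dn v − m·sn u·sn v·cn u·cn v)/D = 0.2543867812510956/0.3645705837172907 = 0.6977710013168861

sn(u+v)=0.826687 cn(u+v)=-0.562662 dn(u+v)=0.697771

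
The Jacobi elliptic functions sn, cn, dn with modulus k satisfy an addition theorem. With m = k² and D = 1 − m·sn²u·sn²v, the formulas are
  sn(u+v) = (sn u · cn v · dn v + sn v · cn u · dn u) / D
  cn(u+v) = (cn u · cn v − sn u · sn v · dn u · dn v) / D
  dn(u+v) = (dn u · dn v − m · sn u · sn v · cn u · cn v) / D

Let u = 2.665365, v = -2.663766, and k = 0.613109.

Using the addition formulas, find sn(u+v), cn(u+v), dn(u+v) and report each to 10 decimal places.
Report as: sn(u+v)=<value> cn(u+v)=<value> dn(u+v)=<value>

sn(u+v)=0.0015989991 cn(u+v)=0.9999987216 dn(u+v)=0.9999995194

sn u = 0.7332933338146126, cn u = -0.6799124109641265, dn u = 0.8932356702045566
sn v = -0.7342635307952917, cn v = -0.6788645427064457, dn v = 0.8929360252036983
m = k² = 0.375902645881
D = 1 − m·sn²u·sn²v = 0.8910230188182901
sn(u+v) = (sn u·cn v·dn v + sn v·cn u·dn u)/D = 0.001424744971736531/0.8910230188182901 = 0.00159899906247774
cn(u+v) = (cn u·cn v − sn u·sn v·dn u·dn v)/D = 0.891021879734625/0.8910230188182901 = 0.9999987216001819
dn(u+v) = (dn u·dn v − m·sn u·sn v·cn u·cn v)/D = 0.8910225906338973/0.8910230188182901 = 0.9999995194463176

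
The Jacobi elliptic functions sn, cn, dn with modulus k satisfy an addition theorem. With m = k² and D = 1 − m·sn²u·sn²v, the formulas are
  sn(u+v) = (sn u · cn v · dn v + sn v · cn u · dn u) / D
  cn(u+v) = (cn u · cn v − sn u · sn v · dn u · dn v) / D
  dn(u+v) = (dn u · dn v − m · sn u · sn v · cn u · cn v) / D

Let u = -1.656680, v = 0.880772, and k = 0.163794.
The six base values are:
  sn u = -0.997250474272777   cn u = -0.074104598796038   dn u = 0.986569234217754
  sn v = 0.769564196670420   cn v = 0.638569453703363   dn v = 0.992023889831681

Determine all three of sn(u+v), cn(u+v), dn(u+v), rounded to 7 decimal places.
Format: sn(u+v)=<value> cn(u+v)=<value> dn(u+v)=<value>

sn(u+v)=-0.6990425 cn(u+v)=0.7150801 dn(u+v)=0.9934234

m = k² = 0.026828474436
D = 1 − m·sn²u·sn²v = 0.9841986501206236
sn(u+v) = (sn u·cn v·dn v + sn v·cn u·dn u)/D = -0.6879967074356657/0.9841986501206236 = -0.6990425229209008
cn(u+v) = (cn u·cn v − sn u·sn v·dn u·dn v)/D = 0.7037808703402933/0.9841986501206236 = 0.7150801012113131
dn(u+v) = (dn u·dn v − m·sn u·sn v·cn u·cn v)/D = 0.9777259365710693/0.9841986501206236 = 0.993423366767714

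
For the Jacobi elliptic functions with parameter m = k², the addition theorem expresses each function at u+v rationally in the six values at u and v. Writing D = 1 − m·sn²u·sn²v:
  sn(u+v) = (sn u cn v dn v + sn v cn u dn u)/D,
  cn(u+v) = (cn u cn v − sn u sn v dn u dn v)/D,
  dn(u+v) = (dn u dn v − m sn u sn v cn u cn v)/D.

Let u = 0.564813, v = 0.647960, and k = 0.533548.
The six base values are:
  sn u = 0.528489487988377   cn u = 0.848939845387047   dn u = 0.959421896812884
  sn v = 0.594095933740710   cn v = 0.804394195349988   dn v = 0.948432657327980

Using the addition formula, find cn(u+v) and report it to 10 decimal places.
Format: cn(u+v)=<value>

cn(u+v)=0.4086510014

m = k² = 0.284673468304
D = 1 − m·sn²u·sn²v = 0.9719370799493302
cn(u+v) = (cn u·cn v − sn u·sn v·dn u·dn v)/D = 0.397183061057085/0.9719370799493302 = 0.4086510014390965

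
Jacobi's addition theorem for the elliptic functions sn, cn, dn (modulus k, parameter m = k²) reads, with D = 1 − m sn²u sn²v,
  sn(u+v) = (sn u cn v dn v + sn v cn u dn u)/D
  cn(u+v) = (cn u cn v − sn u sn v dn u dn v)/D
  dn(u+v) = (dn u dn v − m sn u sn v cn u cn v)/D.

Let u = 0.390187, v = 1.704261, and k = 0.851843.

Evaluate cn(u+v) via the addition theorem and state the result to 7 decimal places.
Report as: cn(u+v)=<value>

cn(u+v)=0.0107615

sn u = 0.3739384126788084, cn u = 0.927453537123695, dn u = 0.9479104887954143
sn v = 0.976003261915015, cn v = 0.2177559017139391, dn v = 0.5556720869771071
m = k² = 0.725636496649
D = 1 − m·sn²u·sn²v = 0.9033455583138524
cn(u+v) = (cn u·cn v − sn u·sn v·dn u·dn v)/D = 0.009721357668642796/0.9033455583138524 = 0.01076150491821566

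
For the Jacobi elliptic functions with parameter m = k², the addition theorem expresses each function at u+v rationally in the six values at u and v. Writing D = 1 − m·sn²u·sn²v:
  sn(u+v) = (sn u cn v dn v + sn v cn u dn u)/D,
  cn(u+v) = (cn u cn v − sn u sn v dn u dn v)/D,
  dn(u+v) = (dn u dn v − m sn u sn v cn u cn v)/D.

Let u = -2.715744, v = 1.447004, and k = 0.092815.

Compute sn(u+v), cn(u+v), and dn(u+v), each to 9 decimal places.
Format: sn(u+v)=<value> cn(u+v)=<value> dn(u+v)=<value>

sn(u+v)=-0.954093701 cn(u+v)=0.299508278 dn(u+v)=0.996071359

sn u = -0.4191741927863873, cn u = -0.9079058299746073, dn u = 0.9992428884849354
sn v = 0.9919911508167473, cn v = 0.1263073897334016, dn v = 0.995752383713458
m = k² = 0.008614624225
D = 1 − m·sn²u·sn²v = 0.9985104982858232
sn(u+v) = (sn u·cn v·dn v + sn v·cn u·dn u)/D = -0.9526725772693595/0.9985104982858232 = -0.9540937014731891
cn(u+v) = (cn u·cn v − sn u·sn v·dn u·dn v)/D = 0.2990621602710033/0.9985104982858232 = 0.2995082783650382
dn(u+v) = (dn u·dn v − m·sn u·sn v·cn u·cn v)/D = 0.9945877091135009/0.9985104982858232 = 0.9960713591103382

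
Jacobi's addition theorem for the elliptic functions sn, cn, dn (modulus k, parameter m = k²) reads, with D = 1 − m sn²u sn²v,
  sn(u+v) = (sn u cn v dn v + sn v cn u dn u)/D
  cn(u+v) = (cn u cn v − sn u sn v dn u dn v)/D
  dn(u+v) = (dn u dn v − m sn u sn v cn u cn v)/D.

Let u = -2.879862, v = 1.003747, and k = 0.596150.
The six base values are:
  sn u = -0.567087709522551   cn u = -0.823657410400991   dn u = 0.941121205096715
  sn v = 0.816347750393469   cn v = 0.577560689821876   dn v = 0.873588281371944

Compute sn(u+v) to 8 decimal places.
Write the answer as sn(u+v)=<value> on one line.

m = k² = 0.3553948225
D = 1 − m·sn²u·sn²v = 0.9238338564253605
sn(u+v) = (sn u·cn v·dn v + sn v·cn u·dn u)/D = -0.9189255555499586/0.9238338564253605 = -0.9946870307455566

sn(u+v)=-0.99468703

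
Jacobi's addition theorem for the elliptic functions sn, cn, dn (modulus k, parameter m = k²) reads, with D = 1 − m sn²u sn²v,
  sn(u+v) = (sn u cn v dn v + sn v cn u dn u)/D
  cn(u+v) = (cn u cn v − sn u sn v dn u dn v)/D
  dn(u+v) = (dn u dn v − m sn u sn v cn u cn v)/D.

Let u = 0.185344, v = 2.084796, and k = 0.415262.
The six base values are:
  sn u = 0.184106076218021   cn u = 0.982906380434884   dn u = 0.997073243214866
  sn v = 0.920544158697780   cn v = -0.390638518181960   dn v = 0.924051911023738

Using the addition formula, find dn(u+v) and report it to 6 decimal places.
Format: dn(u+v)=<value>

dn(u+v)=0.937211

m = k² = 0.172442528644
D = 1 − m·sn²u·sn²v = 0.9950469823000519
dn(u+v) = (dn u·dn v − m·sn u·sn v·cn u·cn v)/D = 0.9325687662104573/0.9950469823000519 = 0.9372107878311674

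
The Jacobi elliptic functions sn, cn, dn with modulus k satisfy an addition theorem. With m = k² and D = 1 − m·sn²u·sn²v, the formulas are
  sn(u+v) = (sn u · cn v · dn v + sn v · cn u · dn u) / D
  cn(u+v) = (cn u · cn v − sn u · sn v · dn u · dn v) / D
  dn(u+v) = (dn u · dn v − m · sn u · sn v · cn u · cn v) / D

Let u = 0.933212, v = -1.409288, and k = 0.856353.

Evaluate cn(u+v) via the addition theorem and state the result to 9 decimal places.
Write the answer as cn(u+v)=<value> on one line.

cn(u+v)=0.894467175

sn u = 0.7518108677885246, cn u = 0.6593788130316788, dn u = 0.76518077091579
sn v = -0.9233352837061232, cn v = 0.3839947315567403, dn v = 0.612202599761577
m = k² = 0.733340460609
D = 1 − m·sn²u·sn²v = 0.646620209336649
cn(u+v) = (cn u·cn v − sn u·sn v·dn u·dn v)/D = 0.5783805521748725/0.646620209336649 = 0.8944671753581878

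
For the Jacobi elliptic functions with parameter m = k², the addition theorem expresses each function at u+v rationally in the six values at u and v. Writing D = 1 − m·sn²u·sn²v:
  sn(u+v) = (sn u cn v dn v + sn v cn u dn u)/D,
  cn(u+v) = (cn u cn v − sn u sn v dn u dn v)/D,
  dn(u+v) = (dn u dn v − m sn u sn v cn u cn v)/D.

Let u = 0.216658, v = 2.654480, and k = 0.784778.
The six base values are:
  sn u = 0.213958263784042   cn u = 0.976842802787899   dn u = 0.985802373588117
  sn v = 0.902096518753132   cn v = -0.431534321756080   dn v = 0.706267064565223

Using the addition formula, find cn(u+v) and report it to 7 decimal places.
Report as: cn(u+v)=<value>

m = k² = 0.615876509284
D = 1 − m·sn²u·sn²v = 0.9770565996502748
cn(u+v) = (cn u·cn v − sn u·sn v·dn u·dn v)/D = -0.5559231299114131/0.9770565996502748 = -0.5689774063349031

cn(u+v)=-0.5689774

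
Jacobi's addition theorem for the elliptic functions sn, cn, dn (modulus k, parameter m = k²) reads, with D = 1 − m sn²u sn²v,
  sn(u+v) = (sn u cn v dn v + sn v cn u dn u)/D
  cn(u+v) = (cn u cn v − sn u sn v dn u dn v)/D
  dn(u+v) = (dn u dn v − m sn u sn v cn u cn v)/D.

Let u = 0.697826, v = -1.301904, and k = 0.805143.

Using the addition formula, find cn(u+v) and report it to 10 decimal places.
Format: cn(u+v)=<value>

cn(u+v)=0.8352954906

sn u = 0.6169428780291009, cn u = 0.7870079321386601, dn u = 0.8679067054670532
sn v = -0.9051390985816671, cn v = 0.4251155280847398, dn v = 0.6847623826918537
m = k² = 0.648255250449
D = 1 − m·sn²u·sn²v = 0.7978533244043442
cn(u+v) = (cn u·cn v − sn u·sn v·dn u·dn v)/D = 0.6664432840057368/0.7978533244043442 = 0.8352954905631124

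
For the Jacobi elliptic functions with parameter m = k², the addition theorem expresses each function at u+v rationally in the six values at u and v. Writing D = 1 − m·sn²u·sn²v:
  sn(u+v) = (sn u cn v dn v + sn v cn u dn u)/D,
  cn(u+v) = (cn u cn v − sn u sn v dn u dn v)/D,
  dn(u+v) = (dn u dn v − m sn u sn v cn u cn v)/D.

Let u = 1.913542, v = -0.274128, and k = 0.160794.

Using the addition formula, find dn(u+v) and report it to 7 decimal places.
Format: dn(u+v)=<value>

sn u = 0.9466017166900825, cn u = -0.3224053193720426, dn u = 0.9883485024785615
sn v = -0.2706234287928766, cn v = 0.9626852859519495, dn v = 0.9990527901628317
m = k² = 0.025854710436
D = 1 − m·sn²u·sn²v = 0.9983033000847532
dn(u+v) = (dn u·dn v − m·sn u·sn v·cn u·cn v)/D = 0.9853566330548963/0.9983033000847532 = 0.9870313290272027

dn(u+v)=0.9870313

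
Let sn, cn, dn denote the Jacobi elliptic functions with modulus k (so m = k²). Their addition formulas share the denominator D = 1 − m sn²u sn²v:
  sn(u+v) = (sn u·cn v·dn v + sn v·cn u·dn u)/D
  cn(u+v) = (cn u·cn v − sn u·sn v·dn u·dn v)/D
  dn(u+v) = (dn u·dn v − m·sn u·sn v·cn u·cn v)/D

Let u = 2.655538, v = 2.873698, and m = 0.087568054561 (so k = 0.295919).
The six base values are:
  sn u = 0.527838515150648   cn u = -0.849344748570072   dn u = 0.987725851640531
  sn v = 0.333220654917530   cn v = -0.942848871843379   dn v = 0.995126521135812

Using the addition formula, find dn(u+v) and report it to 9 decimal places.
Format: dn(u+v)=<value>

m = k² = 0.087568054561
D = 1 − m·sn²u·sn²v = 0.9972909833041162
dn(u+v) = (dn u·dn v − m·sn u·sn v·cn u·cn v)/D = 0.9705781667483878/0.9972909833041162 = 0.9732146214064561

dn(u+v)=0.973214621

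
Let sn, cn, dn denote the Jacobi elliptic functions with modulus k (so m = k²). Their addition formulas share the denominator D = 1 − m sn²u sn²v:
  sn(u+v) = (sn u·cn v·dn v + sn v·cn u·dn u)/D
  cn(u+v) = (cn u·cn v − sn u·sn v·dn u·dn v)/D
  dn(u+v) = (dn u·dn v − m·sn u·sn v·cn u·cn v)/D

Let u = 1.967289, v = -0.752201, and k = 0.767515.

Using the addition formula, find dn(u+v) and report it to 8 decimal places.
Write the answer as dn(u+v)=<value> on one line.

sn u = 0.9998230038748016, cn u = -0.01881384922785633, dn u = 0.6411936024469072
sn v = -0.6558051244279423, cn v = 0.7549302211291127, dn v = 0.8640882897716597
m = k² = 0.589079275225
D = 1 − m·sn²u·sn²v = 0.7467382490255672
dn(u+v) = (dn u·dn v − m·sn u·sn v·cn u·cn v)/D = 0.5485618790335755/0.7467382490255672 = 0.734610661432442

dn(u+v)=0.73461066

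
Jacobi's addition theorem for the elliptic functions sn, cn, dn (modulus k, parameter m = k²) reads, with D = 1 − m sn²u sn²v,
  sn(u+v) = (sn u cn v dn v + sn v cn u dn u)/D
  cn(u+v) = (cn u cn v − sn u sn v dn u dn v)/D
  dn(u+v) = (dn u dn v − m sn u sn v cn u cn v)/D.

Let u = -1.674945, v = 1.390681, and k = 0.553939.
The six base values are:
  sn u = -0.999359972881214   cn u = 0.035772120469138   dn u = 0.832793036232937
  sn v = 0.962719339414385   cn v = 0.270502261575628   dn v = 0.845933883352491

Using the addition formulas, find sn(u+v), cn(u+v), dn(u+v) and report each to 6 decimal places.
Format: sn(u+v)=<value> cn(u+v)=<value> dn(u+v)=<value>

m = k² = 0.306848415721
D = 1 − m·sn²u·sn²v = 0.7159680606375427
sn(u+v) = (sn u·cn v·dn v + sn v·cn u·dn u)/D = -0.2000004199585201/0.7159680606375427 = -0.2793426564034535
cn(u+v) = (cn u·cn v − sn u·sn v·dn u·dn v)/D = 0.6874664325401639/0.7159680606375427 = 0.9601914810669079
dn(u+v) = (dn u·dn v − m·sn u·sn v·cn u·cn v)/D = 0.7073445240324882/0.7159680606375427 = 0.9879554171768842

sn(u+v)=-0.279343 cn(u+v)=0.960191 dn(u+v)=0.987955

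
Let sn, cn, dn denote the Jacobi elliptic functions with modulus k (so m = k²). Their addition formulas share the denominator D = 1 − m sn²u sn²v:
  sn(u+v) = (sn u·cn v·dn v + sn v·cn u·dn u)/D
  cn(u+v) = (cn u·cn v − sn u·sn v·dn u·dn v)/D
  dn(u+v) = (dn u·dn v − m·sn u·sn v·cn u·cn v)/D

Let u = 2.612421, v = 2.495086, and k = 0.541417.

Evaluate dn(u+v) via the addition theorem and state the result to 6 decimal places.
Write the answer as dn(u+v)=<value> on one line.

dn(u+v)=0.840815

sn u = 0.7067655449004632, cn u = -0.7074478528779003, dn u = 0.9238913583473911
sn v = 0.7785270032290853, cn v = -0.627611109878673, dn v = 0.9068247972404753
m = k² = 0.293132367889
D = 1 − m·sn²u·sn²v = 0.9112513253350355
dn(u+v) = (dn u·dn v − m·sn u·sn v·cn u·cn v)/D = 0.7661936019655093/0.9112513253350355 = 0.8408148012117366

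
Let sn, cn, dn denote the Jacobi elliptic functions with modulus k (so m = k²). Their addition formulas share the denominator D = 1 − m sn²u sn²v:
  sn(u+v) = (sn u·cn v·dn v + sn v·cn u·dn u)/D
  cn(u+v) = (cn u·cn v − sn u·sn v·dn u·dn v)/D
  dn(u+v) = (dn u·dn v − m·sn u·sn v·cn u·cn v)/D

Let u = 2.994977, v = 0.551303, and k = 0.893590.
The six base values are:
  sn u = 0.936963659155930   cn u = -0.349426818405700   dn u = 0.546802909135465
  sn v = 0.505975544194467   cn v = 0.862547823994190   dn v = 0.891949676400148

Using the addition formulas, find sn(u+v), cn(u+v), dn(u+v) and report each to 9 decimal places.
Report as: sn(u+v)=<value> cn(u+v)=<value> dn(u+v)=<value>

sn(u+v)=0.760695390 cn(u+v)=-0.649109023 dn(u+v)=0.733444080

m = k² = 0.7985030881
D = 1 − m·sn²u·sn²v = 0.8205344286370246
sn(u+v) = (sn u·cn v·dn v + sn v·cn u·dn u)/D = 0.6241767574730912/0.8205344286370246 = 0.7606953903322501
cn(u+v) = (cn u·cn v − sn u·sn v·dn u·dn v)/D = -0.5326163009231564/0.8205344286370246 = -0.6491090225280078
dn(u+v) = (dn u·dn v − m·sn u·sn v·cn u·cn v)/D = 0.6018161187160982/0.8205344286370246 = 0.7334440795077477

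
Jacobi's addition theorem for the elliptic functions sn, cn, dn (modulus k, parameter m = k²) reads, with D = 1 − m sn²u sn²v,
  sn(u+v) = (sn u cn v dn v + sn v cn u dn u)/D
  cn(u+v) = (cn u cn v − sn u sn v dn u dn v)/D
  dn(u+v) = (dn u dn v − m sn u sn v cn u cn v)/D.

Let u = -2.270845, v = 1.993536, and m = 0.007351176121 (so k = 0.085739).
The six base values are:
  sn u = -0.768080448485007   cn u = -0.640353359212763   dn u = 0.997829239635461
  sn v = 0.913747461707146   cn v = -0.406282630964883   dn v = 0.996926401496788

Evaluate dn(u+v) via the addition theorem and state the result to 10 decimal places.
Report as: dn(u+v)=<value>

m = k² = 0.007351176121
D = 1 − m·sn²u·sn²v = 0.9963790492702143
dn(u+v) = (dn u·dn v − m·sn u·sn v·cn u·cn v)/D = 0.9961045763357382/0.9963790492702143 = 0.9997245296007808

dn(u+v)=0.9997245296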